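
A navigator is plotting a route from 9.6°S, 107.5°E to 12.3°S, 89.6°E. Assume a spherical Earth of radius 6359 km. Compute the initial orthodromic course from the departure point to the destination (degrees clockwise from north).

N = sin Δλ·cos φ₂ = -0.3003;  D = cos φ₁ sin φ₂ − sin φ₁ cos φ₂ cos Δλ = -0.0550
initial course = atan2(N, D) = 259.62°

259.6°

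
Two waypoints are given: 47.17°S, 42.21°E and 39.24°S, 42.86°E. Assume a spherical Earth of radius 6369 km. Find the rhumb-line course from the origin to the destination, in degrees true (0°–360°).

Meridional parts: M(φ₁)=-0.9360, M(φ₂)=-0.7457 → ΔM = +0.1903;  Δλ = +0.0113 rad
tan C = Δλ / ΔM = +0.0596 → C = 3.41°

3.4°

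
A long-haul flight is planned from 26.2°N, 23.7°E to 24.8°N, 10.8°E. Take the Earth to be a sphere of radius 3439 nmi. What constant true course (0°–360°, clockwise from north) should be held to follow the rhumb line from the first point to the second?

Meridional parts: M(φ₁)=+0.4741, M(φ₂)=+0.4470 → ΔM = -0.0271;  Δλ = -0.2251 rad
tan C = Δλ / ΔM = +8.3164 → C = 263.14°

263.1°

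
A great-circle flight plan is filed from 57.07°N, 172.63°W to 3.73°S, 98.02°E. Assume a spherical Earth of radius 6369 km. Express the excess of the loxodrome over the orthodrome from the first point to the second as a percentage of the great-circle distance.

3.1%

Great circle: σ = 1.6193 rad → d_gc = Rσ = 10313.1 km
Rhumb: Δφ = -1.0612, Δλ = -1.5595, Δψ = -1.2841, q = Δφ/Δψ = 0.8264 → d_rh = R√(Δφ²+q²Δλ²) = 10632.4 km
Excess = (10632.4 − 10313.1) / 10313.1 = 319.3 / 10313.1 = 3.10% ≈ 3.1%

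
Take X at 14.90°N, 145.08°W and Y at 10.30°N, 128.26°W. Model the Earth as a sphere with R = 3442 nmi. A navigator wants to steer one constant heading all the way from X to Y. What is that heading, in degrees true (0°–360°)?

Δψ = ln[tan(π/4+φ₂/2)/tan(π/4+φ₁/2)] = -0.0823
Δλ = +0.2936 rad (taken the short way round)
course = atan2(Δλ, Δψ) = 105.66°

105.7°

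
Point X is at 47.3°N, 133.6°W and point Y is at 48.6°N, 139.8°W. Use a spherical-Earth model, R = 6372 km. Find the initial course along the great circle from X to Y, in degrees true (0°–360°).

289.7°

N = sin Δλ·cos φ₂ = -0.0714;  D = cos φ₁ sin φ₂ − sin φ₁ cos φ₂ cos Δλ = +0.0255
initial course = atan2(N, D) = 289.67°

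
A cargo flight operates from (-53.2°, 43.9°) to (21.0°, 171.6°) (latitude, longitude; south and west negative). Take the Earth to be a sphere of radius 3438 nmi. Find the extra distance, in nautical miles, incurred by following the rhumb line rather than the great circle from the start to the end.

326 nmi

Great circle: cos σ = sin φ₁ sin φ₂ + cos φ₁ cos φ₂ cos Δλ,  σ = 2.2510 rad → d_gc = 7738.9 nmi
Rhumb line: Δψ = +1.4757, q = Δφ/Δψ = 0.8776, d_rh = R√(Δφ²+q²Δλ²) = 8065.0 nmi
Excess = 8065.0 − 7738.9 = 326.1 ≈ 326 nmi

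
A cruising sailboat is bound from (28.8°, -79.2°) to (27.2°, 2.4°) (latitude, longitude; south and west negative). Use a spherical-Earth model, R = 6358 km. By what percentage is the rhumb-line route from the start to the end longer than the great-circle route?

2.2%

Great circle: σ = 1.2302 rad → d_gc = Rσ = 7821.5 km
Rhumb: Δφ = -0.0279, Δλ = +1.4242, Δψ = -0.0316, q = Δφ/Δψ = 0.8829 → d_rh = R√(Δφ²+q²Δλ²) = 7996.6 km
Excess = (7996.6 − 7821.5) / 7821.5 = 175.1 / 7821.5 = 2.24% ≈ 2.2%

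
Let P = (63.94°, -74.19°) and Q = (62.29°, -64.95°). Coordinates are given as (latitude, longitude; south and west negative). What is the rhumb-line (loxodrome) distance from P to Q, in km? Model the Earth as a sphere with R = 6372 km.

499 km

Rhumb course C = atan2(Δλ, Δψ) with Δψ = ln[tan(π/4+φ₂/2)/tan(π/4+φ₁/2)] = -0.0637, Δλ = +0.1613 → C = 111.55°
d = R·|Δφ| / |cos C| = 6372·0.02880 / 0.36739 = 499 km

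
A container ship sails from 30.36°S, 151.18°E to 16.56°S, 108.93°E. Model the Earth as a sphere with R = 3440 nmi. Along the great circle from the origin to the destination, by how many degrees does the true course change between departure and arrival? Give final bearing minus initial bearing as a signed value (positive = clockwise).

+17.6°

Initial bearing θ₁ = atan2(sin Δλ cos φ₂, cos φ₁ sin φ₂ − sin φ₁ cos φ₂ cos Δλ) = 279.92°
Final bearing θ₂ = (initial bearing from the destination back to the start) + 180° = 297.53°
Δθ = θ₂ − θ₁ = +17.6°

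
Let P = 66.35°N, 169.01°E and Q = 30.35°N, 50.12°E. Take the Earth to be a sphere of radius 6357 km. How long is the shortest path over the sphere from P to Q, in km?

Haversine: a = sin²(Δφ/2)+cos φ₁ cos φ₂ sin²(Δλ/2) = 0.35220;  σ = 2·atan2(√a,√(1−a))
σ = 72.807° → d = Rσ = 6357·1.27072 = 8078 km

8078 km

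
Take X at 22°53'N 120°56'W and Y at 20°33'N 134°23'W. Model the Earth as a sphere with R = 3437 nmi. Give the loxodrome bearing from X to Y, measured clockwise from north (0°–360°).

259.4°

Δψ = ln[tan(π/4+φ₂/2)/tan(π/4+φ₁/2)] = -0.0438
Δλ = -0.2347 rad (taken the short way round)
course = atan2(Δλ, Δψ) = 259.42°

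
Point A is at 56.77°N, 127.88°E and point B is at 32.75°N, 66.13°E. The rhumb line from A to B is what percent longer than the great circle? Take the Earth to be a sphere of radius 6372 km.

2.6%

Great circle: σ = 0.8357 rad → d_gc = Rσ = 5325.1 km
Rhumb: Δφ = -0.4192, Δλ = -1.0777, Δψ = -0.6038, q = Δφ/Δψ = 0.6943 → d_rh = R√(Δφ²+q²Δλ²) = 5465.5 km
Excess = (5465.5 − 5325.1) / 5325.1 = 140.4 / 5325.1 = 2.64% ≈ 2.6%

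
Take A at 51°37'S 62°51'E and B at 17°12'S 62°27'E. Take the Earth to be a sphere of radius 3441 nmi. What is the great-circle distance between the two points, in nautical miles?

cos σ = sin φ₁ sin φ₂ + cos φ₁ cos φ₂ cos Δλ
      = sin(-51.62°)sin(-17.20°) + cos(-51.62°)cos(-17.20°)cos(-0.40°) = 0.8249
σ = 34.418° → d = Rσ = 3441·0.60071 = 2067 nmi

2067 nmi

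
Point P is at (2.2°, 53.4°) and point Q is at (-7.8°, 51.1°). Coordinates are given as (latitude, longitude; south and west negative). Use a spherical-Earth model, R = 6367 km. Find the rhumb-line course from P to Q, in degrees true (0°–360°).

192.9°

Meridional parts: M(φ₁)=+0.0384, M(φ₂)=-0.1366 → ΔM = -0.1750;  Δλ = -0.0401 rad
tan C = Δλ / ΔM = +0.2294 → C = 192.92°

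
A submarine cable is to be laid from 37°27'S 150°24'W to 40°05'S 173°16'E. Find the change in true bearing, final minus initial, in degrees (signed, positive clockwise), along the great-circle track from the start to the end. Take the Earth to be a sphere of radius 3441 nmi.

At departure: θ₁ = atan2(sin Δλ cos φ₂, cos φ₁ sin φ₂ − sin φ₁ cos φ₂ cos Δλ) = 253.25°
At arrival: θ₂ = atan2(sin Δλ cos φ₁, −cos φ₂ sin φ₁ + sin φ₂ cos φ₁ cos Δλ) = 276.48°
Δθ = θ₂ − θ₁ = +23.2°

+23.2°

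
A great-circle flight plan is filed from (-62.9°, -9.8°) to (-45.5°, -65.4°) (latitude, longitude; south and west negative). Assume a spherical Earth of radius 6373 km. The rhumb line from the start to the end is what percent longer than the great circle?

2.7%

Great circle: σ = 0.6175 rad → d_gc = Rσ = 3935.2 km
Rhumb: Δφ = +0.3037, Δλ = -0.9704, Δψ = +0.5292, q = Δφ/Δψ = 0.5739 → d_rh = R√(Δφ²+q²Δλ²) = 4042.5 km
Excess = (4042.5 − 3935.2) / 3935.2 = 107.3 / 3935.2 = 2.73% ≈ 2.7%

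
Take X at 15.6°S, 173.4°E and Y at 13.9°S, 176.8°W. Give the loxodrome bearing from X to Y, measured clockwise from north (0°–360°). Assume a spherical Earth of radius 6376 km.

79.8°

Meridional parts: M(φ₁)=-0.2757, M(φ₂)=-0.2450 → ΔM = +0.0307;  Δλ = +0.1710 rad
tan C = Δλ / ΔM = +5.5745 → C = 79.83°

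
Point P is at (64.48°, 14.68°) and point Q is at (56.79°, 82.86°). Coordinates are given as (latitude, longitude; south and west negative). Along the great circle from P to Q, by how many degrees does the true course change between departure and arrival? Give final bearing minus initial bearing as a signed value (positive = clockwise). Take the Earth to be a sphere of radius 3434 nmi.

At departure: θ₁ = atan2(sin Δλ cos φ₂, cos φ₁ sin φ₂ − sin φ₁ cos φ₂ cos Δλ) = 70.83°
At arrival: θ₂ = atan2(sin Δλ cos φ₁, −cos φ₂ sin φ₁ + sin φ₂ cos φ₁ cos Δλ) = 132.01°
Δθ = θ₂ − θ₁ = +61.2°

+61.2°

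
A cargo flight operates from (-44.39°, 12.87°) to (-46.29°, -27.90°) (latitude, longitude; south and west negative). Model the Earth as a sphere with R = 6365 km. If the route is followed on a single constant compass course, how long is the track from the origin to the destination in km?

3190 km

Δψ = ln[tan(π/4+φ₂/2)/tan(π/4+φ₁/2)] = -0.0472;  Δφ = -0.0332 rad,  Δλ = -0.7116 rad
q = Δφ/Δψ = 0.7028
d = R·√(Δφ² + q²Δλ²) = 6365·0.50119 = 3190 km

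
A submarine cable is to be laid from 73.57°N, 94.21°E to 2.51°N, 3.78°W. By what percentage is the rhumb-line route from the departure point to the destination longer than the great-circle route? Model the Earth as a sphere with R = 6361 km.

Great circle: σ = 1.5681 rad → d_gc = Rσ = 9974.5 km
Rhumb: Δφ = -1.2402, Δλ = -1.7102, Δψ = -1.8916, q = Δφ/Δψ = 0.6557 → d_rh = R√(Δφ²+q²Δλ²) = 10635.6 km
Excess = (10635.6 − 9974.5) / 9974.5 = 661.1 / 9974.5 = 6.63% ≈ 6.6%

6.6%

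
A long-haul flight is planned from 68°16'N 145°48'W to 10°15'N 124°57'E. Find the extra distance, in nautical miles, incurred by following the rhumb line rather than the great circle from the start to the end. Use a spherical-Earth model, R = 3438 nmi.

Great circle: cos σ = sin φ₁ sin φ₂ + cos φ₁ cos φ₂ cos Δλ,  σ = 1.3999 rad → d_gc = 4812.9 nmi
Rhumb line: Δψ = -1.4706, q = Δφ/Δψ = 0.6886, d_rh = R√(Δφ²+q²Δλ²) = 5071.2 nmi
Excess = 5071.2 − 4812.9 = 258.3 ≈ 258 nmi

258 nmi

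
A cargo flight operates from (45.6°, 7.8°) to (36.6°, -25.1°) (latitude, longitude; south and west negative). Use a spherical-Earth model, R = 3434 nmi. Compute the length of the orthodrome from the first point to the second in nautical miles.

1568 nmi

Haversine: a = sin²(Δφ/2)+cos φ₁ cos φ₂ sin²(Δλ/2) = 0.05120;  σ = 2·atan2(√a,√(1−a))
σ = 26.155° → d = Rσ = 3434·0.45650 = 1568 nmi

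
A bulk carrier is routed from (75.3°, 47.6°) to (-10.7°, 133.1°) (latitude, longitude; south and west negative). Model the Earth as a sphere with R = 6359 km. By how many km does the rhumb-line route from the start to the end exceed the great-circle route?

Great circle: cos σ = sin φ₁ sin φ₂ + cos φ₁ cos φ₂ cos Δλ,  σ = 1.7315 rad → d_gc = 11010.7 km
Rhumb line: Δψ = -2.2359, q = Δφ/Δψ = 0.6713, d_rh = R√(Δφ²+q²Δλ²) = 11475.3 km
Excess = 11475.3 − 11010.7 = 464.6 ≈ 465 km

465 km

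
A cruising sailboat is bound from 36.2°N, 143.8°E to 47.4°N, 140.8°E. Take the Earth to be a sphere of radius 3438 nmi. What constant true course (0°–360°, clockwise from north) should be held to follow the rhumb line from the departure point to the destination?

Δψ = ln[tan(π/4+φ₂/2)/tan(π/4+φ₁/2)] = +0.2633
Δλ = -0.0524 rad (taken the short way round)
course = atan2(Δλ, Δψ) = 348.75°

348.8°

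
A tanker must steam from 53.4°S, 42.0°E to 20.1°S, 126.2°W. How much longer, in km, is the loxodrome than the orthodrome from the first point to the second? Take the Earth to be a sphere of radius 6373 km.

3229 km

Great circle: cos σ = sin φ₁ sin φ₂ + cos φ₁ cos φ₂ cos Δλ,  σ = 1.8465 rad → d_gc = 11767.5 km
Rhumb line: Δψ = +0.7483, q = Δφ/Δψ = 0.7767, d_rh = R√(Δφ²+q²Δλ²) = 14996.5 km
Excess = 14996.5 − 11767.5 = 3229.0 ≈ 3229 km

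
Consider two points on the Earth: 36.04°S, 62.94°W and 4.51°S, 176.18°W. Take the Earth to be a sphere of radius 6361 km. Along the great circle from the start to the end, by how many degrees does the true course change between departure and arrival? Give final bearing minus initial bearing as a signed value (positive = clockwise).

Initial bearing θ₁ = atan2(sin Δλ cos φ₂, cos φ₁ sin φ₂ − sin φ₁ cos φ₂ cos Δλ) = 252.15°
Final bearing θ₂ = (initial bearing from the destination back to the start) + 180° = 309.46°
Δθ = θ₂ − θ₁ = +57.3°

+57.3°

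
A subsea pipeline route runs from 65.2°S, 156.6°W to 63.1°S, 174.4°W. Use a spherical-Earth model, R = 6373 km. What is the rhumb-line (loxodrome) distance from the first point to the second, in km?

894 km

Δψ = ln[tan(π/4+φ₂/2)/tan(π/4+φ₁/2)] = +0.0841;  Δφ = +0.0367 rad,  Δλ = -0.3107 rad
q = Δφ/Δψ = 0.4358
d = R·√(Δφ² + q²Δλ²) = 6373·0.14026 = 894 km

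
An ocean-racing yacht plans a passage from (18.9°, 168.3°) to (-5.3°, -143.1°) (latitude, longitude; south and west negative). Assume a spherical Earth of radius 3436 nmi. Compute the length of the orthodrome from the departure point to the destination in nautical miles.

3216 nmi

cos σ = sin φ₁ sin φ₂ + cos φ₁ cos φ₂ cos Δλ
      = sin(18.90°)sin(-5.30°) + cos(18.90°)cos(-5.30°)cos(48.60°) = 0.5931
σ = 53.625° → d = Rσ = 3436·0.93594 = 3216 nmi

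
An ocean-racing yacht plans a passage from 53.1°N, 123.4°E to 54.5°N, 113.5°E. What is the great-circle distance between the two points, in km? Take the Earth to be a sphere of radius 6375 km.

668 km

Haversine: a = sin²(Δφ/2)+cos φ₁ cos φ₂ sin²(Δλ/2) = 0.00275;  σ = 2·atan2(√a,√(1−a))
σ = 6.007° → d = Rσ = 6375·0.10484 = 668 km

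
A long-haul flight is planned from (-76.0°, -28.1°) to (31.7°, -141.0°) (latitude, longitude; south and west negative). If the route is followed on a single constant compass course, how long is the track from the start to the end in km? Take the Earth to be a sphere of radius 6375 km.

Rhumb course C = atan2(Δλ, Δψ) with Δψ = ln[tan(π/4+φ₂/2)/tan(π/4+φ₁/2)] = +2.6812, Δλ = -1.9705 → C = 323.69°
d = R·|Δφ| / |cos C| = 6375·1.87972 / 0.80579 = 14871 km

14871 km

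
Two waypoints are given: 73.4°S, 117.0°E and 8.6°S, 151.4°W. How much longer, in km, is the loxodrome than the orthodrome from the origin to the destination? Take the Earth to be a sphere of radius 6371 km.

557 km

Great circle: cos σ = sin φ₁ sin φ₂ + cos φ₁ cos φ₂ cos Δλ,  σ = 1.4350 rad → d_gc = 9142.1 km
Rhumb line: Δψ = +1.7743, q = Δφ/Δψ = 0.6374, d_rh = R√(Δφ²+q²Δλ²) = 9699.0 km
Excess = 9699.0 − 9142.1 = 556.9 ≈ 557 km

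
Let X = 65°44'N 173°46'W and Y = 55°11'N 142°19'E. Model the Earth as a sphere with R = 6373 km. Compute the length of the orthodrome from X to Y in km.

cos σ = sin φ₁ sin φ₂ + cos φ₁ cos φ₂ cos Δλ
      = sin(65.73°)sin(55.18°) + cos(65.73°)cos(55.18°)cos(-43.92°) = 0.9175
σ = 23.440° → d = Rσ = 6373·0.40911 = 2607 km

2607 km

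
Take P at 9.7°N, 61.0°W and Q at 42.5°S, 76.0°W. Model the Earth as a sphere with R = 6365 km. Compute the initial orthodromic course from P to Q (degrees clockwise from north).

θ = atan2( sin Δλ·cos φ₂ ,  cos φ₁ sin φ₂ − sin φ₁ cos φ₂ cos Δλ )
  = atan2(-0.1908, -0.7859) = 193.65°

193.6°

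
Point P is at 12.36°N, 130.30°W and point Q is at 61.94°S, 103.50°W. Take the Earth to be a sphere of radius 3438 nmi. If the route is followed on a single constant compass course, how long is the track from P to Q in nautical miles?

Rhumb course C = atan2(Δλ, Δψ) with Δψ = ln[tan(π/4+φ₂/2)/tan(π/4+φ₁/2)] = -1.6042, Δλ = +0.4677 → C = 163.74°
d = R·|Δφ| / |cos C| = 3438·1.29678 / 0.96002 = 4644 nmi

4644 nmi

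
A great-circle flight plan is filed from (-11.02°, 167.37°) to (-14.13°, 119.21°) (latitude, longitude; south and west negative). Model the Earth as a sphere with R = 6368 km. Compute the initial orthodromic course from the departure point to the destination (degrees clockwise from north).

260.9°

N = sin Δλ·cos φ₂ = -0.7225;  D = cos φ₁ sin φ₂ − sin φ₁ cos φ₂ cos Δλ = -0.1160
initial course = atan2(N, D) = 260.88°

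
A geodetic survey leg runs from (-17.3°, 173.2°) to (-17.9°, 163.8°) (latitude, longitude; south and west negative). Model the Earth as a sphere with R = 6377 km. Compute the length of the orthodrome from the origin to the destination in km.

999 km

cos σ = sin φ₁ sin φ₂ + cos φ₁ cos φ₂ cos Δλ
      = sin(-17.30°)sin(-17.90°) + cos(-17.30°)cos(-17.90°)cos(-9.40°) = 0.9877
σ = 8.979° → d = Rσ = 6377·0.15671 = 999 km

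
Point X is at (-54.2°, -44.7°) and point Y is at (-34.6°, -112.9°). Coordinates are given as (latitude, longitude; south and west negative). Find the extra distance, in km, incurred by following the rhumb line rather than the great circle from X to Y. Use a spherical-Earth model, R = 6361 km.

Great circle: cos σ = sin φ₁ sin φ₂ + cos φ₁ cos φ₂ cos Δλ,  σ = 0.8771 rad → d_gc = 5579.3 km
Rhumb line: Δψ = +0.4858, q = Δφ/Δψ = 0.7042, d_rh = R√(Δφ²+q²Δλ²) = 5758.7 km
Excess = 5758.7 − 5579.3 = 179.4 ≈ 179 km

179 km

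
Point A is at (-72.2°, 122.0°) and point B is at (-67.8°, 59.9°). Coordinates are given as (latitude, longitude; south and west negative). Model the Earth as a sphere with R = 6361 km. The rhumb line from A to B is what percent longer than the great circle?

Great circle: σ = 0.3609 rad → d_gc = Rσ = 2295.4 km
Rhumb: Δφ = +0.0768, Δλ = -1.0838, Δψ = +0.2254, q = Δφ/Δψ = 0.3407 → d_rh = R√(Δφ²+q²Δλ²) = 2398.9 km
Excess = (2398.9 − 2295.4) / 2295.4 = 103.5 / 2295.4 = 4.51% ≈ 4.5%

4.5%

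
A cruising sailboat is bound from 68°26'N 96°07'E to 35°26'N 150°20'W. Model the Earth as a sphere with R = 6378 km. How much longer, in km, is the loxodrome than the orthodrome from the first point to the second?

922 km

Great circle: cos σ = sin φ₁ sin φ₂ + cos φ₁ cos φ₂ cos Δλ,  σ = 1.1379 rad → d_gc = 7257.5 km
Rhumb line: Δψ = -0.9962, q = Δφ/Δψ = 0.5781, d_rh = R√(Δφ²+q²Δλ²) = 8179.1 km
Excess = 8179.1 − 7257.5 = 921.6 ≈ 922 km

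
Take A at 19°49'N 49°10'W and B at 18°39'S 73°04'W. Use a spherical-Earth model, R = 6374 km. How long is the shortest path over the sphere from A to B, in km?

Haversine: a = sin²(Δφ/2)+cos φ₁ cos φ₂ sin²(Δλ/2) = 0.14673;  σ = 2·atan2(√a,√(1−a))
σ = 45.046° → d = Rσ = 6374·0.78620 = 5011 km

5011 km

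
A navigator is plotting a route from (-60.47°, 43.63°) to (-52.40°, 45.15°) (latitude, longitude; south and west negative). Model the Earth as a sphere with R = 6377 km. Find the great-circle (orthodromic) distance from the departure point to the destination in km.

903 km

Haversine: a = sin²(Δφ/2)+cos φ₁ cos φ₂ sin²(Δλ/2) = 0.00500;  σ = 2·atan2(√a,√(1−a))
σ = 8.113° → d = Rσ = 6377·0.14160 = 903 km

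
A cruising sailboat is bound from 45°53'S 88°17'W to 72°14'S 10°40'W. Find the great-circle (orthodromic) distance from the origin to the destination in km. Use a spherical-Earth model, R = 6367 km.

cos σ = sin φ₁ sin φ₂ + cos φ₁ cos φ₂ cos Δλ
      = sin(-45.88°)sin(-72.23°) + cos(-45.88°)cos(-72.23°)cos(77.62°) = 0.7292
σ = 43.178° → d = Rσ = 6367·0.75359 = 4798 km

4798 km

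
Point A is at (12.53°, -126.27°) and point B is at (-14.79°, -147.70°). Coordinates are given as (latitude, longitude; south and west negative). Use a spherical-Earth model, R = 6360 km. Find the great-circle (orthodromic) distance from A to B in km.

cos σ = sin φ₁ sin φ₂ + cos φ₁ cos φ₂ cos Δλ
      = sin(12.53°)sin(-14.79°) + cos(12.53°)cos(-14.79°)cos(-21.43°) = 0.8232
σ = 34.593° → d = Rσ = 6360·0.60376 = 3840 km

3840 km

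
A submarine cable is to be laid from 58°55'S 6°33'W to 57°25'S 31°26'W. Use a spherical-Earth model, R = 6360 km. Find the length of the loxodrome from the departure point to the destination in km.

1466 km

Δψ = ln[tan(π/4+φ₂/2)/tan(π/4+φ₁/2)] = +0.0496;  Δφ = +0.0262 rad,  Δλ = -0.4343 rad
q = Δφ/Δψ = 0.5274
d = R·√(Δφ² + q²Δλ²) = 6360·0.23052 = 1466 km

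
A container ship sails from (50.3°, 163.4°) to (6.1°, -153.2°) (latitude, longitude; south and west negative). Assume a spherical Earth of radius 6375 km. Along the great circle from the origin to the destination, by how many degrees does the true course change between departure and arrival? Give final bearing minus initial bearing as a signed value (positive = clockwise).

Initial bearing θ₁ = atan2(sin Δλ cos φ₂, cos φ₁ sin φ₂ − sin φ₁ cos φ₂ cos Δλ) = 125.54°
Final bearing θ₂ = (initial bearing from the destination back to the start) + 180° = 148.48°
Δθ = θ₂ − θ₁ = +22.9°

+22.9°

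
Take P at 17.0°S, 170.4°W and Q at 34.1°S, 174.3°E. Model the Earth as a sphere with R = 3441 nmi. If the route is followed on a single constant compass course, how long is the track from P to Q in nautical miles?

Δψ = ln[tan(π/4+φ₂/2)/tan(π/4+φ₁/2)] = -0.3326;  Δφ = -0.2985 rad,  Δλ = -0.2670 rad
q = Δφ/Δψ = 0.8973
d = R·√(Δφ² + q²Δλ²) = 3441·0.38274 = 1317 nmi

1317 nmi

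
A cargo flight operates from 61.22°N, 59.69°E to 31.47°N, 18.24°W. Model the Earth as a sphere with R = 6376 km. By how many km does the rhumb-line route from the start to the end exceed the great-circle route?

Great circle: cos σ = sin φ₁ sin φ₂ + cos φ₁ cos φ₂ cos Δλ,  σ = 0.9963 rad → d_gc = 6352.3 km
Rhumb line: Δψ = -0.7812, q = Δφ/Δψ = 0.6647, d_rh = R√(Δφ²+q²Δλ²) = 6647.2 km
Excess = 6647.2 − 6352.3 = 294.9 ≈ 295 km

295 km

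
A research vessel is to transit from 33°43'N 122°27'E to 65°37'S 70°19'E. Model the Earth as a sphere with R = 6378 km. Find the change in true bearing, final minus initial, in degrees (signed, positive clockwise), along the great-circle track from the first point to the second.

+23.5°

Initial bearing θ₁ = atan2(sin Δλ cos φ₂, cos φ₁ sin φ₂ − sin φ₁ cos φ₂ cos Δλ) = 199.94°
Final bearing θ₂ = (initial bearing from the destination back to the start) + 180° = 223.41°
Δθ = θ₂ − θ₁ = +23.5°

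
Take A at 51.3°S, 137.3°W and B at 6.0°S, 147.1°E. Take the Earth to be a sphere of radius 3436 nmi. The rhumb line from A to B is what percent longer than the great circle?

Great circle: σ = 1.3323 rad → d_gc = Rσ = 4577.9 nmi
Rhumb: Δφ = +0.7906, Δλ = -1.3195, Δψ = +0.9416, q = Δφ/Δψ = 0.8397 → d_rh = R√(Δφ²+q²Δλ²) = 4676.9 nmi
Excess = (4676.9 − 4577.9) / 4577.9 = 99.0 / 4577.9 = 2.16% ≈ 2.2%

2.2%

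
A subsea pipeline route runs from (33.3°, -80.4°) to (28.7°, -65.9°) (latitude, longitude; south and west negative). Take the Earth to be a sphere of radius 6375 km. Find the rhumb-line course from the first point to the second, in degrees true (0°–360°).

110.3°

Δψ = ln[tan(π/4+φ₂/2)/tan(π/4+φ₁/2)] = -0.0937
Δλ = +0.2531 rad (taken the short way round)
course = atan2(Δλ, Δψ) = 110.32°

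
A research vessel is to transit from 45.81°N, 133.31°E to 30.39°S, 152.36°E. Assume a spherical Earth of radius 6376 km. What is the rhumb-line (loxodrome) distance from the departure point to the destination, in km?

Δψ = ln[tan(π/4+φ₂/2)/tan(π/4+φ₁/2)] = -1.4587;  Δφ = -1.3299 rad,  Δλ = +0.3325 rad
q = Δφ/Δψ = 0.9117
d = R·√(Δφ² + q²Δλ²) = 6376·1.36405 = 8697 km

8697 km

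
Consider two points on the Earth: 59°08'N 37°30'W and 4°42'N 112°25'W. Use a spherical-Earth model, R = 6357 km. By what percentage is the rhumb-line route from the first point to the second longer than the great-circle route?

Great circle: σ = 1.3660 rad → d_gc = Rσ = 8683.5 km
Rhumb: Δφ = -0.9500, Δλ = -1.3075, Δψ = -1.2050, q = Δφ/Δψ = 0.7884 → d_rh = R√(Δφ²+q²Δλ²) = 8912.0 km
Excess = (8912.0 − 8683.5) / 8683.5 = 228.5 / 8683.5 = 2.63% ≈ 2.6%

2.6%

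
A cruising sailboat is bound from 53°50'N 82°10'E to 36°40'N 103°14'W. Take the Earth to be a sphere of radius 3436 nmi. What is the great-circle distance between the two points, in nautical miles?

5360 nmi

Haversine: a = sin²(Δφ/2)+cos φ₁ cos φ₂ sin²(Δλ/2) = 0.49459;  σ = 2·atan2(√a,√(1−a))
σ = 89.380° → d = Rσ = 3436·1.55997 = 5360 nmi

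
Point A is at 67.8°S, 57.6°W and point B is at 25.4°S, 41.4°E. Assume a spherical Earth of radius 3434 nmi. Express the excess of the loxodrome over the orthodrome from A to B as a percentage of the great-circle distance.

Great circle: σ = 1.2199 rad → d_gc = Rσ = 4189.1 nmi
Rhumb: Δφ = +0.7400, Δλ = +1.7279, Δψ = +1.1701, q = Δφ/Δψ = 0.6325 → d_rh = R√(Δφ²+q²Δλ²) = 4532.2 nmi
Excess = (4532.2 − 4189.1) / 4189.1 = 343.1 / 4189.1 = 8.19% ≈ 8.2%

8.2%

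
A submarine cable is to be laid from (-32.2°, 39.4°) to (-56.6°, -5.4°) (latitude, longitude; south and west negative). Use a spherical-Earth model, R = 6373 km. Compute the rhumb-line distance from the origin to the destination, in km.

4413 km

Rhumb course C = atan2(Δλ, Δψ) with Δψ = ln[tan(π/4+φ₂/2)/tan(π/4+φ₁/2)] = -0.6098, Δλ = -0.7819 → C = 232.05°
d = R·|Δφ| / |cos C| = 6373·0.42586 / 0.61496 = 4413 km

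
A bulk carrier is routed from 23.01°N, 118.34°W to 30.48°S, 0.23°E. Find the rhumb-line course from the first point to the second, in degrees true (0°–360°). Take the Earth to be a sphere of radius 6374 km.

Meridional parts: M(φ₁)=+0.4129, M(φ₂)=-0.5590 → ΔM = -0.9719;  Δλ = +2.0694 rad
tan C = Δλ / ΔM = -2.1294 → C = 115.16°

115.2°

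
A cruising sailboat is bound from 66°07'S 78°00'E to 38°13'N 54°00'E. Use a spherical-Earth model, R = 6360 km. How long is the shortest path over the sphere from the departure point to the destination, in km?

cos σ = sin φ₁ sin φ₂ + cos φ₁ cos φ₂ cos Δλ
      = sin(-66.12°)sin(38.22°) + cos(-66.12°)cos(38.22°)cos(-24.00°) = -0.2751
σ = 105.966° → d = Rσ = 6360·1.84945 = 11763 km

11763 km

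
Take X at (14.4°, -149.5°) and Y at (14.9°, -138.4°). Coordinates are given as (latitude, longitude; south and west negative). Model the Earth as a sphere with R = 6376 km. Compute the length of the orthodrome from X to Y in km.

1196 km

cos σ = sin φ₁ sin φ₂ + cos φ₁ cos φ₂ cos Δλ
      = sin(14.40°)sin(14.90°) + cos(14.40°)cos(14.90°)cos(11.10°) = 0.9825
σ = 10.750° → d = Rσ = 6376·0.18762 = 1196 km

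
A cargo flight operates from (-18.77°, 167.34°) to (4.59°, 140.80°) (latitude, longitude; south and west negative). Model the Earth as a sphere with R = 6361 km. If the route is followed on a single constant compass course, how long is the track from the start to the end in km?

Δψ = ln[tan(π/4+φ₂/2)/tan(π/4+φ₁/2)] = +0.4138;  Δφ = +0.4077 rad,  Δλ = -0.4632 rad
q = Δφ/Δψ = 0.9852
d = R·√(Δφ² + q²Δλ²) = 6361·0.61197 = 3893 km

3893 km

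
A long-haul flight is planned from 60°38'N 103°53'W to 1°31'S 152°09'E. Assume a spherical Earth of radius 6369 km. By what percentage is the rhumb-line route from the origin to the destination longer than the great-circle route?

5.3%

Great circle: σ = 1.7127 rad → d_gc = Rσ = 10907.9 km
Rhumb: Δφ = -1.0847, Δλ = -1.8146, Δψ = -1.3658, q = Δφ/Δψ = 0.7942 → d_rh = R√(Δφ²+q²Δλ²) = 11488.3 km
Excess = (11488.3 − 10907.9) / 10907.9 = 580.4 / 10907.9 = 5.32% ≈ 5.3%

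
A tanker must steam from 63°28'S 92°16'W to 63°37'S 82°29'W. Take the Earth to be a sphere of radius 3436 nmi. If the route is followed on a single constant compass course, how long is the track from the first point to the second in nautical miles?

Δψ = ln[tan(π/4+φ₂/2)/tan(π/4+φ₁/2)] = -0.0059;  Δφ = -0.0026 rad,  Δλ = +0.1708 rad
q = Δφ/Δψ = 0.4455
d = R·√(Δφ² + q²Δλ²) = 3436·0.07612 = 262 nmi

262 nmi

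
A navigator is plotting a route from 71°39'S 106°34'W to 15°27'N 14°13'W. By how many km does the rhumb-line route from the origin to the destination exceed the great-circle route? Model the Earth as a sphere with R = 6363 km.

498 km

Great circle: cos σ = sin φ₁ sin φ₂ + cos φ₁ cos φ₂ cos Δλ,  σ = 1.8393 rad → d_gc = 11703.50 km
Rhumb line: Δψ = +2.0961, q = Δφ/Δψ = 0.7252, d_rh = R√(Δφ²+q²Δλ²) = 12201.99 km
Excess = 12201.99 − 11703.50 = 498.49 ≈ 498 km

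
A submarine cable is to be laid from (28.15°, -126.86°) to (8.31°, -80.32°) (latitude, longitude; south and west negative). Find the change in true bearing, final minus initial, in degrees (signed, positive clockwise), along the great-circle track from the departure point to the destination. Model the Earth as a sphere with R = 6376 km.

+15.6°

Initial bearing θ₁ = atan2(sin Δλ cos φ₂, cos φ₁ sin φ₂ − sin φ₁ cos φ₂ cos Δλ) = 105.09°
Final bearing θ₂ = (initial bearing from the destination back to the start) + 180° = 120.65°
Δθ = θ₂ − θ₁ = +15.6°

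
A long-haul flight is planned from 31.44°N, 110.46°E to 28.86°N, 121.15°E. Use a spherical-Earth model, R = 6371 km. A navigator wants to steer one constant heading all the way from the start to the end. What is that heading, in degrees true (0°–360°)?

105.6°

Δψ = ln[tan(π/4+φ₂/2)/tan(π/4+φ₁/2)] = -0.0521
Δλ = +0.1866 rad (taken the short way round)
course = atan2(Δλ, Δψ) = 105.60°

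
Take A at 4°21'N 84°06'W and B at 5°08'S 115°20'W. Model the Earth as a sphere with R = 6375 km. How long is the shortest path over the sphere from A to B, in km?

Haversine: a = sin²(Δφ/2)+cos φ₁ cos φ₂ sin²(Δλ/2) = 0.07880;  σ = 2·atan2(√a,√(1−a))
σ = 32.606° → d = Rσ = 6375·0.56909 = 3628 km

3628 km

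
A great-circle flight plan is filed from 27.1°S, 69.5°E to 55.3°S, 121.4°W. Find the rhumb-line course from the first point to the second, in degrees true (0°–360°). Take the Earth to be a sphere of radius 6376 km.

102.8°

Meridional parts: M(φ₁)=-0.4917, M(φ₂)=-1.1634 → ΔM = -0.6717;  Δλ = +2.9514 rad
tan C = Δλ / ΔM = -4.3937 → C = 102.82°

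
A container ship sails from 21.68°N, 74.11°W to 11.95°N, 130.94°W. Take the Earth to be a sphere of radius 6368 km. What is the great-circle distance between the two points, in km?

6110 km

Haversine: a = sin²(Δφ/2)+cos φ₁ cos φ₂ sin²(Δλ/2) = 0.21305;  σ = 2·atan2(√a,√(1−a))
σ = 54.978° → d = Rσ = 6368·0.95954 = 6110 km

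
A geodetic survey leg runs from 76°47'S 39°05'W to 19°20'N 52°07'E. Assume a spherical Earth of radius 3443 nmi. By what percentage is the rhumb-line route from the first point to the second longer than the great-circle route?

Great circle: σ = 1.9037 rad → d_gc = Rσ = 6554.5 nmi
Rhumb: Δφ = +1.6776, Δλ = +1.5917, Δψ = +2.4995, q = Δφ/Δψ = 0.6712 → d_rh = R√(Δφ²+q²Δλ²) = 6847.6 nmi
Excess = (6847.6 − 6554.5) / 6554.5 = 293.1 / 6554.5 = 4.47% ≈ 4.5%

4.5%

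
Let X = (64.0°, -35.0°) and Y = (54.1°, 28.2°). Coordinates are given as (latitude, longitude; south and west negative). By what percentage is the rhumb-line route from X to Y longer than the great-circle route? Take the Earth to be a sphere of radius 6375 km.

4.0%

Great circle: σ = 0.5662 rad → d_gc = Rσ = 3609.4 km
Rhumb: Δφ = -0.1728, Δλ = +1.1030, Δψ = -0.3388, q = Δφ/Δψ = 0.5101 → d_rh = R√(Δφ²+q²Δλ²) = 3752.1 km
Excess = (3752.1 − 3609.4) / 3609.4 = 142.7 / 3609.4 = 3.954% ≈ 4.0%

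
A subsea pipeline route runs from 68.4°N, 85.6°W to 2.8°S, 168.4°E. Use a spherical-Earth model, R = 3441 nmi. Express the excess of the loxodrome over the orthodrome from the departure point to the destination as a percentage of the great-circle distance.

Great circle: σ = 1.7181 rad → d_gc = Rσ = 5912.0 nmi
Rhumb: Δφ = -1.2427, Δλ = -1.8500, Δψ = -1.7056, q = Δφ/Δψ = 0.7286 → d_rh = R√(Δφ²+q²Δλ²) = 6308.5 nmi
Excess = (6308.5 − 5912.0) / 5912.0 = 396.5 / 5912.0 = 6.71% ≈ 6.7%

6.7%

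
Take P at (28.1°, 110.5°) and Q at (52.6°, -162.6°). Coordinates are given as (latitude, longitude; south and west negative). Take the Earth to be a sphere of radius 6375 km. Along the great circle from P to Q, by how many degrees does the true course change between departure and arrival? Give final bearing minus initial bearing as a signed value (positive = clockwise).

+64.2°

Initial bearing θ₁ = atan2(sin Δλ cos φ₂, cos φ₁ sin φ₂ − sin φ₁ cos φ₂ cos Δλ) = 41.51°
Final bearing θ₂ = (initial bearing from the destination back to the start) + 180° = 105.74°
Δθ = θ₂ − θ₁ = +64.2°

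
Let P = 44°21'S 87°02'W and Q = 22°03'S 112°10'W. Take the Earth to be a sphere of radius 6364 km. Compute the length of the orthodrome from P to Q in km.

Haversine: a = sin²(Δφ/2)+cos φ₁ cos φ₂ sin²(Δλ/2) = 0.06877;  σ = 2·atan2(√a,√(1−a))
σ = 30.406° → d = Rσ = 6364·0.53069 = 3377 km

3377 km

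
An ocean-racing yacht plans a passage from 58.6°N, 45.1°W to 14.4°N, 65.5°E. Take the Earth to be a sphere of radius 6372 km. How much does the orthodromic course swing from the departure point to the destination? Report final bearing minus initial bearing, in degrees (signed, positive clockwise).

+85.7°

At departure: θ₁ = atan2(sin Δλ cos φ₂, cos φ₁ sin φ₂ − sin φ₁ cos φ₂ cos Δλ) = 65.12°
At arrival: θ₂ = atan2(sin Δλ cos φ₁, −cos φ₂ sin φ₁ + sin φ₂ cos φ₁ cos Δλ) = 150.79°
Δθ = θ₂ − θ₁ = +85.7°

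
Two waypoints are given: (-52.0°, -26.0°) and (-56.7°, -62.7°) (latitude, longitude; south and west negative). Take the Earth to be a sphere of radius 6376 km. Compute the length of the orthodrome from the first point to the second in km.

2406 km

Haversine: a = sin²(Δφ/2)+cos φ₁ cos φ₂ sin²(Δλ/2) = 0.03518;  σ = 2·atan2(√a,√(1−a))
σ = 21.622° → d = Rσ = 6376·0.37737 = 2406 km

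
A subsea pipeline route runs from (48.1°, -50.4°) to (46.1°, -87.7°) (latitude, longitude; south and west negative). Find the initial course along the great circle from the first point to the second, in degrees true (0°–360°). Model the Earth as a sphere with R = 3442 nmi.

θ = atan2( sin Δλ·cos φ₂ ,  cos φ₁ sin φ₂ − sin φ₁ cos φ₂ cos Δλ )
  = atan2(-0.4202, +0.0707) = 279.55°

279.5°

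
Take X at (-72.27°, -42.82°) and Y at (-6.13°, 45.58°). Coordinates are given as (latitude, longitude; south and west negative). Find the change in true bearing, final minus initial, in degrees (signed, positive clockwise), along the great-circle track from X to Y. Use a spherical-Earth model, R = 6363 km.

Initial bearing θ₁ = atan2(sin Δλ cos φ₂, cos φ₁ sin φ₂ − sin φ₁ cos φ₂ cos Δλ) = 90.35°
Final bearing θ₂ = (initial bearing from the destination back to the start) + 180° = 17.84°
Δθ = θ₂ − θ₁ = -72.5°

-72.5°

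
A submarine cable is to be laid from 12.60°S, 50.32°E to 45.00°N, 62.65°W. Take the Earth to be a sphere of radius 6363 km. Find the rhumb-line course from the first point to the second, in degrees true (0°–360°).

299.2°

Meridional parts: M(φ₁)=-0.2217, M(φ₂)=+0.8814 → ΔM = +1.1031;  Δλ = -1.9717 rad
tan C = Δλ / ΔM = -1.7874 → C = 299.23°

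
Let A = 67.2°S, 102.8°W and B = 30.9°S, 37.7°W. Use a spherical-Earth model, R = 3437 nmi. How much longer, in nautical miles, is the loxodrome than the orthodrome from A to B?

107 nmi

Great circle: cos σ = sin φ₁ sin φ₂ + cos φ₁ cos φ₂ cos Δλ,  σ = 0.9104 rad → d_gc = 3129.1 nmi
Rhumb line: Δψ = +1.0338, q = Δφ/Δψ = 0.6129, d_rh = R√(Δφ²+q²Δλ²) = 3235.7 nmi
Excess = 3235.7 − 3129.1 = 106.6 ≈ 107 nmi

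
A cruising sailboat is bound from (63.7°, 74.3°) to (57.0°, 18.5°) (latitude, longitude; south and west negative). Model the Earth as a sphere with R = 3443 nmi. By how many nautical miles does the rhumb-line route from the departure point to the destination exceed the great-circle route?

51 nmi

Great circle: cos σ = sin φ₁ sin φ₂ + cos φ₁ cos φ₂ cos Δλ,  σ = 0.4789 rad → d_gc = 1648.9 nmi
Rhumb line: Δψ = -0.2374, q = Δφ/Δψ = 0.4927, d_rh = R√(Δφ²+q²Δλ²) = 1700.3 nmi
Excess = 1700.3 − 1648.9 = 51.4 ≈ 51 nmi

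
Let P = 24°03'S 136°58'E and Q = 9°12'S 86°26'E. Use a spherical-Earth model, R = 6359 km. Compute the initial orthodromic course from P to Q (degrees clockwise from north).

θ = atan2( sin Δλ·cos φ₂ ,  cos φ₁ sin φ₂ − sin φ₁ cos φ₂ cos Δλ )
  = atan2(-0.7621, +0.1097) = 278.19°

278.2°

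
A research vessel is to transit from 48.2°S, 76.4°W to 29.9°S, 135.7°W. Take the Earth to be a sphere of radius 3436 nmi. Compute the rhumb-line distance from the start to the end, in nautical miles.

Rhumb course C = atan2(Δλ, Δψ) with Δψ = ln[tan(π/4+φ₂/2)/tan(π/4+φ₁/2)] = +0.4154, Δλ = -1.0350 → C = 291.87°
d = R·|Δφ| / |cos C| = 3436·0.31940 / 0.37248 = 2946 nmi

2946 nmi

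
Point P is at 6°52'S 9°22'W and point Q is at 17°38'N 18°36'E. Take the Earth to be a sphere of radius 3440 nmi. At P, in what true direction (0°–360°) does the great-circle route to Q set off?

48.1°

θ = atan2( sin Δλ·cos φ₂ ,  cos φ₁ sin φ₂ − sin φ₁ cos φ₂ cos Δλ )
  = atan2(+0.4469, +0.4014) = 48.07°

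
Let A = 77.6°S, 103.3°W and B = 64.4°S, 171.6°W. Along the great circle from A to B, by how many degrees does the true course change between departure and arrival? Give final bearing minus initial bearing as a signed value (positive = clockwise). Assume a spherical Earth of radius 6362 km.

At departure: θ₁ = atan2(sin Δλ cos φ₂, cos φ₁ sin φ₂ − sin φ₁ cos φ₂ cos Δλ) = 264.65°
At arrival: θ₂ = atan2(sin Δλ cos φ₁, −cos φ₂ sin φ₁ + sin φ₂ cos φ₁ cos Δλ) = 330.34°
Δθ = θ₂ − θ₁ = +65.7°

+65.7°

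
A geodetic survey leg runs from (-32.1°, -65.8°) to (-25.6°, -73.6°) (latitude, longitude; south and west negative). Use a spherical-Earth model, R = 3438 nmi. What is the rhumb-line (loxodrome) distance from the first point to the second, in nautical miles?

Rhumb course C = atan2(Δλ, Δψ) with Δψ = ln[tan(π/4+φ₂/2)/tan(π/4+φ₁/2)] = +0.1296, Δλ = -0.1361 → C = 313.60°
d = R·|Δφ| / |cos C| = 3438·0.11345 / 0.68960 = 566 nmi

566 nmi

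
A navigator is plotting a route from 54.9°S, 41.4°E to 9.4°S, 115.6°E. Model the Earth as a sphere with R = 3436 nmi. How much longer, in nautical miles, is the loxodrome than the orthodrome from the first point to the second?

Great circle: cos σ = sin φ₁ sin φ₂ + cos φ₁ cos φ₂ cos Δλ,  σ = 1.2786 rad → d_gc = 4393.2 nmi
Rhumb line: Δψ = +0.9864, q = Δφ/Δψ = 0.8051, d_rh = R√(Δφ²+q²Δλ²) = 4503.2 nmi
Excess = 4503.2 − 4393.2 = 110.0 ≈ 110 nmi

110 nmi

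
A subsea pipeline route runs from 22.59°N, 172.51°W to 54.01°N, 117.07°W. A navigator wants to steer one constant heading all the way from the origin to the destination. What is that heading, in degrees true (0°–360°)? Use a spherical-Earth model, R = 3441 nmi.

53.4°

Meridional parts: M(φ₁)=+0.4049, M(φ₂)=+1.1245 → ΔM = +0.7196;  Δλ = +0.9676 rad
tan C = Δλ / ΔM = +1.3447 → C = 53.36°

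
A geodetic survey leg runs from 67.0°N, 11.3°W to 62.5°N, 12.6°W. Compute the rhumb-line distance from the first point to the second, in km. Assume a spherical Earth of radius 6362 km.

Δψ = ln[tan(π/4+φ₂/2)/tan(π/4+φ₁/2)] = -0.1846;  Δφ = -0.0785 rad,  Δλ = -0.0227 rad
q = Δφ/Δψ = 0.4255
d = R·√(Δφ² + q²Δλ²) = 6362·0.07913 = 503 km

503 km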